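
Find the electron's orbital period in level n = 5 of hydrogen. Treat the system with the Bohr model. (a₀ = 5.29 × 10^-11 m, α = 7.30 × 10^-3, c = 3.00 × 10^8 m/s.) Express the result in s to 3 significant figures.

1.90 × 10^-14 s

r = n²a₀/Z = 5²·5.29 × 10^-11/1 = 1.32 × 10^-9 m
v = Zαc/n = 1·0.00730·3.00 × 10^8/5 = 4.38 × 10^5 m/s
T = 2πr/v = 1.90 × 10^-14 s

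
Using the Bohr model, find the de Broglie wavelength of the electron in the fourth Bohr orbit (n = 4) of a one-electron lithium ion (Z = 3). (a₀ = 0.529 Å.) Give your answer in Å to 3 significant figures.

The Bohr quantisation condition is nλ = 2πr_n.
r_n = n²a₀/Z = 2.82 Å
λ = 2πr_n/n = 2π·2.82/4 = 4.43 Å

4.43 Å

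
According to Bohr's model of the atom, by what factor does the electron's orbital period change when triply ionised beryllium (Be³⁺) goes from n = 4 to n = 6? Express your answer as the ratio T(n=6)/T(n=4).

T ∝ Z^-2 · n^3; with Z fixed, T ∝ n^3.
T(n=6)/T(n=4) = (6/4)^3 = 27/8

27/8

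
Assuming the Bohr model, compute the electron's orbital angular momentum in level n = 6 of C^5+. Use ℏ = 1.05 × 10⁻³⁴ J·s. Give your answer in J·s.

6.30 × 10⁻³⁴ J·s

L_n = nℏ = 6 × 1.05 × 10⁻³⁴ = 6.30 × 10⁻³⁴ J·s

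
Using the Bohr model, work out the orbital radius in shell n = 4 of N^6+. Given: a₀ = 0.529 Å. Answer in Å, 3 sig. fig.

1.21 Å

r_n = n²a₀/Z = 4² × 0.529 / 7
    = 16 × 0.529 / 7 = 1.21 Å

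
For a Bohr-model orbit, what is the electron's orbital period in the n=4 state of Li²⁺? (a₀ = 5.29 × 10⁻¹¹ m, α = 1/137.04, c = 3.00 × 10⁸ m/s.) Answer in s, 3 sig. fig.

1.08 × 10⁻¹⁵ s

r = n²a₀/Z = 4²·5.29 × 10⁻¹¹/3 = 2.82 × 10⁻¹⁰ m
v = Zαc/n = 3·0.00730·3.00 × 10⁸/4 = 1.64 × 10⁶ m/s
T = 2πr/v = 1.08 × 10⁻¹⁵ s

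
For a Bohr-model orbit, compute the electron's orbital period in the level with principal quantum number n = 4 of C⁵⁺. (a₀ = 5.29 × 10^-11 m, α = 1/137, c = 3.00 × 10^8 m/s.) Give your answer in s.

r = n²a₀/Z = 4²·5.29 × 10^-11/6 = 1.41 × 10^-10 m
v = Zαc/n = 6·0.00730·3.00 × 10^8/4 = 3.28 × 10^6 m/s
T = 2πr/v = 2.70 × 10^-16 s

2.70 × 10^-16 s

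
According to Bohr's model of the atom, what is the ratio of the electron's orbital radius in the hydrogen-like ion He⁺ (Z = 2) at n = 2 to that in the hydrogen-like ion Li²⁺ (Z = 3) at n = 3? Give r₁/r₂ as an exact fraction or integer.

r ∝ Z^-1 · n^2
r₁/r₂ = (2/3)^-1 · (2/3)^2 = 2/3

2/3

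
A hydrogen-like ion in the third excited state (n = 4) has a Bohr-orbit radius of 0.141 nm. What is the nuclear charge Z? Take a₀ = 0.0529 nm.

6

r_n = n²a₀/Z ⇒ Z = n²a₀/r = 4² × 0.0529 / 0.141 ≈ 6.00
Z = 6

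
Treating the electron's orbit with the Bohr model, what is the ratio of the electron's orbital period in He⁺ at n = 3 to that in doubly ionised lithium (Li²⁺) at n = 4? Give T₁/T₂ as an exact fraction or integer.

T ∝ Z^-2 · n^3
T₁/T₂ = (2/3)^-2 · (3/4)^3 = 243/256

243/256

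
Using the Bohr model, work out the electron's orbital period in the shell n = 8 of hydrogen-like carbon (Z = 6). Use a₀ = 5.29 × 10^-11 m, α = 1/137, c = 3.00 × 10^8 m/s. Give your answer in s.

r = n²a₀/Z = 8²·5.29 × 10^-11/6 = 5.64 × 10^-10 m
v = Zαc/n = 6·0.00730·3.00 × 10^8/8 = 1.64 × 10^6 m/s
T = 2πr/v = 2.16 × 10^-15 s

2.16 × 10^-15 s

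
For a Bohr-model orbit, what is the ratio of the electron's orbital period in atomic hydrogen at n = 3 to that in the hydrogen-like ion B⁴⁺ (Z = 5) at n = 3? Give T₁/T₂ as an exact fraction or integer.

T ∝ Z^-2 · n^3
T₁/T₂ = (1/5)^-2 · (3/3)^3 = 25

25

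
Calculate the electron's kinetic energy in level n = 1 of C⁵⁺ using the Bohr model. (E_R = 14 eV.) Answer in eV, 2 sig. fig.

500 eV

For a Coulomb orbit the virial theorem gives K = −E_n.
E_n = −E_R·Z²/n², so K = E_R·Z²/n² = 14 × 6²/1² = 500 eV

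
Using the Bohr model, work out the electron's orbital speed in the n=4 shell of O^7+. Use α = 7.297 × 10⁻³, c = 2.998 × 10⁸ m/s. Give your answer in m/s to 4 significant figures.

4.375 × 10⁶ m/s

v_n = Zαc/n = 8 × 0.007297 × 2.998 × 10⁸ / 4
    = 4.375 × 10⁶ m/s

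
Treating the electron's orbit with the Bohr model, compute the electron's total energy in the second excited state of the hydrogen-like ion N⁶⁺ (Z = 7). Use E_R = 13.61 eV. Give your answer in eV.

E_n = −E_R·Z²/n² = −13.61 × 7²/3² = -74.10 eV

-74.10 eV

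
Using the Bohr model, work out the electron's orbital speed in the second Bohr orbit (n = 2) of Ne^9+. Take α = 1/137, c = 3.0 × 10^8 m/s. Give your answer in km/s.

1.1 × 10^4 km/s

v_n = Zαc/n = 10 × 0.0073 × 3.0 × 10^8 / 2
    = 1.1 × 10^4 km/s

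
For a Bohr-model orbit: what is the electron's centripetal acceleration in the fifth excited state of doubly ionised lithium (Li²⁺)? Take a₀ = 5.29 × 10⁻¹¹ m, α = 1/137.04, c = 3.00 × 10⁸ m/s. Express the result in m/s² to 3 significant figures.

r = n²a₀/Z = 6.35 × 10⁻¹⁰ m, v = Zαc/n = 1.09 × 10⁶ m/s
a = v²/r = (1.09 × 10⁶)² / 6.35 × 10⁻¹⁰ = 1.89 × 10²¹ m/s²

1.89 × 10²¹ m/s²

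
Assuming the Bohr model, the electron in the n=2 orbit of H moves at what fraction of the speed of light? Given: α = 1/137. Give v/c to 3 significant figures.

v_n = Zαc/n, so v/c = Zα/n = 1 × 0.00730 / 2 = 0.00365

0.00365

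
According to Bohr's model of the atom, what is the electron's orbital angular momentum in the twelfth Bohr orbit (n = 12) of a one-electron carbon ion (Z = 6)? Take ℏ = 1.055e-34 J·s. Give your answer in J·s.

L_n = nℏ = 12 × 1.055e-34 = 1.266e-33 J·s

1.266e-33 J·s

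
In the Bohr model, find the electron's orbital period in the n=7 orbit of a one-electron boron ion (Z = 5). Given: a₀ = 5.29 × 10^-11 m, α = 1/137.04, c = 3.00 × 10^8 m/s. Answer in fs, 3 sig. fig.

2.08 fs

r = n²a₀/Z = 7²·5.29 × 10^-11/5 = 5.18 × 10^-10 m
v = Zαc/n = 5·0.00730·3.00 × 10^8/7 = 1.56 × 10^6 m/s
T = 2πr/v = 2.08 × 10^-15 s = 2.08 fs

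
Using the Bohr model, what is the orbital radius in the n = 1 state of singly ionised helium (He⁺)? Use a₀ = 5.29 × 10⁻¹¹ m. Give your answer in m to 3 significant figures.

2.65 × 10⁻¹¹ m

r_n = n²a₀/Z = 1² × 5.29 × 10⁻¹¹ / 2
    = 1 × 5.29 × 10⁻¹¹ / 2 = 2.65 × 10⁻¹¹ m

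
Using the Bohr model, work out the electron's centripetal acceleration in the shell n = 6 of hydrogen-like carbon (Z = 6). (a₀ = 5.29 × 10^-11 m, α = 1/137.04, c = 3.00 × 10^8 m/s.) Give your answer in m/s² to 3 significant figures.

1.51 × 10^22 m/s²

r = n²a₀/Z = 3.17 × 10^-10 m, v = Zαc/n = 2.19 × 10^6 m/s
a = v²/r = (2.19 × 10^6)² / 3.17 × 10^-10 = 1.51 × 10^22 m/s²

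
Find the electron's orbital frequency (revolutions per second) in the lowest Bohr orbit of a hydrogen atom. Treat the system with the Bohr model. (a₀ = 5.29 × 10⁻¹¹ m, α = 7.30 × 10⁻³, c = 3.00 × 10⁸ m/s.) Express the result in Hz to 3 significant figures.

r = n²a₀/Z = 5.29 × 10⁻¹¹ m, v = Zαc/n = 2.19 × 10⁶ m/s
f = v/(2πr) = 6.59 × 10¹⁵ Hz

6.59 × 10¹⁵ Hz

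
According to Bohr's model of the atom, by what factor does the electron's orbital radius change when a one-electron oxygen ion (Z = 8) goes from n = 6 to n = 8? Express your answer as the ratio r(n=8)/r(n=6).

16/9

r ∝ Z^-1 · n^2; with Z fixed, r ∝ n^2.
r(n=8)/r(n=6) = (8/6)^2 = 16/9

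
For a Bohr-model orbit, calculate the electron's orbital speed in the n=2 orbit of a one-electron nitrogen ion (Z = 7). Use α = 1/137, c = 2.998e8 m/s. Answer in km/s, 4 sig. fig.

v_n = Zαc/n = 7 × 0.007299 × 2.998e8 / 2
    = 7659 km/s

7659 km/s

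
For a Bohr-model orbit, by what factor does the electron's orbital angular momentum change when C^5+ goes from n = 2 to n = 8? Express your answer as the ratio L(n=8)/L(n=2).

L = nℏ depends only on n, so L ∝ n.
L(n=8)/L(n=2) = (8/2)^1 = 4

4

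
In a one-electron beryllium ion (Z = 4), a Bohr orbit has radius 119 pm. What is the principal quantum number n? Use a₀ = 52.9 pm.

r_n = n²a₀/Z ⇒ n² = rZ/a₀ = 119 × 4 / 52.9 ≈ 9.00
n = 3

3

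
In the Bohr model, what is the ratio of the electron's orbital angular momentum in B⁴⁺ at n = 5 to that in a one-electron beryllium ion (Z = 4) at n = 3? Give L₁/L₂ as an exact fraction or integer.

L = nℏ is independent of Z.
L₁/L₂ = n₁/n₂ = 5/3 = 5/3

5/3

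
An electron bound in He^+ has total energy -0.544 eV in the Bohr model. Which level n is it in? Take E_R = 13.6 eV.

E_n = −E_R Z²/n² ⇒ n² = E_R Z²/(−E_n) = 13.6 × 2² / 0.544 ≈ 100.00
n = 10

10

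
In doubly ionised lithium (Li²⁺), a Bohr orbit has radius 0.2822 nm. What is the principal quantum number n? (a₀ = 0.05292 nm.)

r_n = n²a₀/Z ⇒ n² = rZ/a₀ = 0.2822 × 3 / 0.05292 ≈ 16.00
n = 4

4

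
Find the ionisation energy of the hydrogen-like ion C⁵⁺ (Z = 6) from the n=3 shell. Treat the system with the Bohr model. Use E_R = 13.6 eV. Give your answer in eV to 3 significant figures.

E_n = −E_R·Z²/n² = −13.6 × 6²/3² eV = -54.4 eV
Ionisation energy = −E_n = 54.4 eV

54.4 eV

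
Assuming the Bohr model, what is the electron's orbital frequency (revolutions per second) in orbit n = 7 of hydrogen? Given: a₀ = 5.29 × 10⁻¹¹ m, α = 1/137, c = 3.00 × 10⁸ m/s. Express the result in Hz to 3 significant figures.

r = n²a₀/Z = 2.59 × 10⁻⁹ m, v = Zαc/n = 3.13 × 10⁵ m/s
f = v/(2πr) = 1.92 × 10¹³ Hz

1.92 × 10¹³ Hz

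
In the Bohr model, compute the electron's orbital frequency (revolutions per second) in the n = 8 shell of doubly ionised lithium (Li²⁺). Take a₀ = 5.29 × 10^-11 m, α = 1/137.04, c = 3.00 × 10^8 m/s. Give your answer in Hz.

1.16 × 10^14 Hz

r = n²a₀/Z = 1.13 × 10^-9 m, v = Zαc/n = 8.21 × 10^5 m/s
f = v/(2πr) = 1.16 × 10^14 Hz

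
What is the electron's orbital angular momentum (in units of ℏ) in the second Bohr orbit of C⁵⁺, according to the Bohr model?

2

L_n = nℏ, so L/ℏ = n = 2.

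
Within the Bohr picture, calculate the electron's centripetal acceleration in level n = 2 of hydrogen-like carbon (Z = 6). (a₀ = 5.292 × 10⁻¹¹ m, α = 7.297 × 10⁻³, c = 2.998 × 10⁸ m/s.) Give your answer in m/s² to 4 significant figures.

1.221 × 10²⁴ m/s²

r = n²a₀/Z = 3.528 × 10⁻¹¹ m, v = Zαc/n = 6.563 × 10⁶ m/s
a = v²/r = (6.563 × 10⁶)² / 3.528 × 10⁻¹¹ = 1.221 × 10²⁴ m/s²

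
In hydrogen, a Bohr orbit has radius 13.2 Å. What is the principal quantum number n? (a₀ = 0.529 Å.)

5

r_n = n²a₀/Z ⇒ n² = rZ/a₀ = 13.2 × 1 / 0.529 ≈ 24.95
n = 5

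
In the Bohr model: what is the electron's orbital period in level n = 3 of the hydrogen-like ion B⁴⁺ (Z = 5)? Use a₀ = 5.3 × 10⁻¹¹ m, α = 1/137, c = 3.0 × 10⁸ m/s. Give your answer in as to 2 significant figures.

160 as

r = n²a₀/Z = 3²·5.3 × 10⁻¹¹/5 = 9.5 × 10⁻¹¹ m
v = Zαc/n = 5·0.0073·3.0 × 10⁸/3 = 3.6 × 10⁶ m/s
T = 2πr/v = 1.6 × 10⁻¹⁶ s = 160 as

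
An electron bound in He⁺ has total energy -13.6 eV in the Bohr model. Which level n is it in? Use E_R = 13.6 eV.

E_n = −E_R Z²/n² ⇒ n² = E_R Z²/(−E_n) = 13.6 × 2² / 13.6 ≈ 4.00
n = 2

2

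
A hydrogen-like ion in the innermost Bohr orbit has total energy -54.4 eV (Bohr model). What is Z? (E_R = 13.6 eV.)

E_n = −E_R Z²/n² ⇒ Z² = −E_n n²/E_R = 54.4 × 1² / 13.6 ≈ 4.00
Z = 2

2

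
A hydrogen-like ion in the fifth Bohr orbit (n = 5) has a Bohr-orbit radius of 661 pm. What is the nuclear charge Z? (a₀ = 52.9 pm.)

r_n = n²a₀/Z ⇒ Z = n²a₀/r = 5² × 52.9 / 661 ≈ 2.00
Z = 2

2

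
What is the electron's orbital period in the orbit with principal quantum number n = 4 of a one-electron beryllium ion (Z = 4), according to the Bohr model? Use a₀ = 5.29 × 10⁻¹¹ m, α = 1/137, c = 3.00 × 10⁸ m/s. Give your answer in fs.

r = n²a₀/Z = 4²·5.29 × 10⁻¹¹/4 = 2.12 × 10⁻¹⁰ m
v = Zαc/n = 4·0.00730·3.00 × 10⁸/4 = 2.19 × 10⁶ m/s
T = 2πr/v = 6.07 × 10⁻¹⁶ s = 0.607 fs

0.607 fs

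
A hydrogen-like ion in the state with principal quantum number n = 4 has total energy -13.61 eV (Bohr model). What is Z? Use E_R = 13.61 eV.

E_n = −E_R Z²/n² ⇒ Z² = −E_n n²/E_R = 13.61 × 4² / 13.61 ≈ 16.00
Z = 4

4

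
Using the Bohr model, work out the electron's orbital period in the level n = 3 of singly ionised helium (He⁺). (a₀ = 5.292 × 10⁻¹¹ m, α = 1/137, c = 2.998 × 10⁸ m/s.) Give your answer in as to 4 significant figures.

r = n²a₀/Z = 3²·5.292 × 10⁻¹¹/2 = 2.381 × 10⁻¹⁰ m
v = Zαc/n = 2·0.007299·2.998 × 10⁸/3 = 1.459 × 10⁶ m/s
T = 2πr/v = 1.026 × 10⁻¹⁵ s = 1026 as

1026 as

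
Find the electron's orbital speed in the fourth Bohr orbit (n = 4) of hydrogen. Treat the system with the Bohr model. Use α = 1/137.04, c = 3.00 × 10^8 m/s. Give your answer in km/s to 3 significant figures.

547 km/s

v_n = Zαc/n = 1 × 0.00730 × 3.00 × 10^8 / 4
    = 547 km/s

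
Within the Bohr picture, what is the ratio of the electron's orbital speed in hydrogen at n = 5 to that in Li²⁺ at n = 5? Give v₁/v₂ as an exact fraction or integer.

v ∝ Z^1 · n^-1
v₁/v₂ = (1/3)^1 · (5/5)^-1 = 1/3

1/3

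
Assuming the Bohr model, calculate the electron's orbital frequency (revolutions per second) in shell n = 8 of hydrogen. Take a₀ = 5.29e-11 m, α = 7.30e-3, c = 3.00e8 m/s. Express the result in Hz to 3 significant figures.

r = n²a₀/Z = 3.39e-9 m, v = Zαc/n = 2.74e5 m/s
f = v/(2πr) = 1.29e13 Hz

1.29e13 Hz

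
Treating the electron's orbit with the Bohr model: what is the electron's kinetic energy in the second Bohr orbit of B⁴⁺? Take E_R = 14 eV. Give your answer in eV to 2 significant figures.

For a Coulomb orbit the virial theorem gives K = −E_n.
E_n = −E_R·Z²/n², so K = E_R·Z²/n² = 14 × 5²/2² = 88 eV

88 eV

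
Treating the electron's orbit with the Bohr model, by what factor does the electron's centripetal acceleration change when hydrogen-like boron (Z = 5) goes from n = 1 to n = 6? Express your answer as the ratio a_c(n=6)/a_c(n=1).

1/1296

a_c ∝ Z^3 · n^-4; with Z fixed, a_c ∝ n^-4.
a_c(n=6)/a_c(n=1) = (6/1)^-4 = 1/1296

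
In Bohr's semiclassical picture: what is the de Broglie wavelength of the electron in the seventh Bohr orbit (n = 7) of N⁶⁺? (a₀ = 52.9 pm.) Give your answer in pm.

332 pm

The Bohr quantisation condition is nλ = 2πr_n.
r_n = n²a₀/Z = 370 pm
λ = 2πr_n/n = 2π·370/7 = 332 pm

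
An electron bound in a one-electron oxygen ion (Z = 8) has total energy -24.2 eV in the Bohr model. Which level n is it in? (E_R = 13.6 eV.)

6

E_n = −E_R Z²/n² ⇒ n² = E_R Z²/(−E_n) = 13.6 × 8² / 24.2 ≈ 35.97
n = 6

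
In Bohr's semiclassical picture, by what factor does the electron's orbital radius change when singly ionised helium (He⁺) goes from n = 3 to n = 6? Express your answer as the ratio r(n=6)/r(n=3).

4

r ∝ Z^-1 · n^2; with Z fixed, r ∝ n^2.
r(n=6)/r(n=3) = (6/3)^2 = 4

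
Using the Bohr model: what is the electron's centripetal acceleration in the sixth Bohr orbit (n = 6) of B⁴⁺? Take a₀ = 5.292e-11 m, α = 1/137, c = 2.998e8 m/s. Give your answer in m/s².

r = n²a₀/Z = 3.810e-10 m, v = Zαc/n = 1.824e6 m/s
a = v²/r = (1.824e6)² / 3.810e-10 = 8.728e21 m/s²

8.728e21 m/s²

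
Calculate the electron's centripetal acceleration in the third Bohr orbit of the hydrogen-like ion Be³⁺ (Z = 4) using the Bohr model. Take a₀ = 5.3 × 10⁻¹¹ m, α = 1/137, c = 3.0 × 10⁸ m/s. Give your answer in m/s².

7.1 × 10²² m/s²

r = n²a₀/Z = 1.2 × 10⁻¹⁰ m, v = Zαc/n = 2.9 × 10⁶ m/s
a = v²/r = (2.9 × 10⁶)² / 1.2 × 10⁻¹⁰ = 7.1 × 10²² m/s²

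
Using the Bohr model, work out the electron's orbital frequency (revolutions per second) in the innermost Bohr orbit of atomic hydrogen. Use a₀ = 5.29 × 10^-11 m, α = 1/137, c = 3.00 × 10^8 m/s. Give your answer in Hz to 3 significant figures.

r = n²a₀/Z = 5.29 × 10^-11 m, v = Zαc/n = 2.19 × 10^6 m/s
f = v/(2πr) = 6.59 × 10^15 Hz

6.59 × 10^15 Hz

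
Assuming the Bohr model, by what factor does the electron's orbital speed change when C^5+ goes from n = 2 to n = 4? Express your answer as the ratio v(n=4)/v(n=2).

1/2

v ∝ Z^1 · n^-1; with Z fixed, v ∝ n^-1.
v(n=4)/v(n=2) = (4/2)^-1 = 1/2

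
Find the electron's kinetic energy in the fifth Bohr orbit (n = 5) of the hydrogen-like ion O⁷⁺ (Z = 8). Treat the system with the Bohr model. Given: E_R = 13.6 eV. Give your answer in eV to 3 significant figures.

34.8 eV

For a Coulomb orbit the virial theorem gives K = −E_n.
E_n = −E_R·Z²/n², so K = E_R·Z²/n² = 13.6 × 8²/5² = 34.8 eV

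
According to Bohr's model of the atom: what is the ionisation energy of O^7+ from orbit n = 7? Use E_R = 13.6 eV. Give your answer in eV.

E_n = −E_R·Z²/n² = −13.6 × 8²/7² eV = -17.8 eV
Ionisation energy = −E_n = 17.8 eV

17.8 eV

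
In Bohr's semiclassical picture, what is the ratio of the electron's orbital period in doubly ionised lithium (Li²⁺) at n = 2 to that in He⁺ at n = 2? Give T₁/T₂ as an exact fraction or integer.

T ∝ Z^-2 · n^3
T₁/T₂ = (3/2)^-2 · (2/2)^3 = 4/9

4/9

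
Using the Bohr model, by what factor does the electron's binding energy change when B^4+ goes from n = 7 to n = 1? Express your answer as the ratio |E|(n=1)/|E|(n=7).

|E| ∝ Z^2 · n^-2; with Z fixed, |E| ∝ n^-2.
|E|(n=1)/|E|(n=7) = (1/7)^-2 = 49

49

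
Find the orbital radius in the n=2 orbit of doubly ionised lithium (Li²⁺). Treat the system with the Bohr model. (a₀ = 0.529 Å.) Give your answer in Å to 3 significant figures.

0.705 Å

r_n = n²a₀/Z = 2² × 0.529 / 3
    = 4 × 0.529 / 3 = 0.705 Å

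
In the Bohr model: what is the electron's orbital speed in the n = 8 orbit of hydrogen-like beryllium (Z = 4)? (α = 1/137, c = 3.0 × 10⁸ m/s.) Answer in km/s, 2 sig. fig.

v_n = Zαc/n = 4 × 0.0073 × 3.0 × 10⁸ / 8
    = 1100 km/s

1100 km/s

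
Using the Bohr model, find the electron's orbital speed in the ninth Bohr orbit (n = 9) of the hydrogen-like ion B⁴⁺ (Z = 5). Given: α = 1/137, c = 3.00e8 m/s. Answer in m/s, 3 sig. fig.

1.22e6 m/s

v_n = Zαc/n = 5 × 0.00730 × 3.00e8 / 9
    = 1.22e6 m/s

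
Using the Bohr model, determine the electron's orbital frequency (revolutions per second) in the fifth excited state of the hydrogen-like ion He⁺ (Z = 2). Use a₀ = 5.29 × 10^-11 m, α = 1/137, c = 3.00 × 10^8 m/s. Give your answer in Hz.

r = n²a₀/Z = 9.52 × 10^-10 m, v = Zαc/n = 7.30 × 10^5 m/s
f = v/(2πr) = 1.22 × 10^14 Hz

1.22 × 10^14 Hz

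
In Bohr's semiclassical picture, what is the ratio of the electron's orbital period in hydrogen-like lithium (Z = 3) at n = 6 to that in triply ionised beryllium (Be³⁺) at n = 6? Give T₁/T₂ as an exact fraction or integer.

16/9

T ∝ Z^-2 · n^3
T₁/T₂ = (3/4)^-2 · (6/6)^3 = 16/9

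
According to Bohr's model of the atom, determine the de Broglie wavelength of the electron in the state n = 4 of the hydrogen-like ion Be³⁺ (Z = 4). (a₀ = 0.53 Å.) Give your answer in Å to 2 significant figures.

3.3 Å

The Bohr quantisation condition is nλ = 2πr_n.
r_n = n²a₀/Z = 2.1 Å
λ = 2πr_n/n = 2π·2.1/4 = 3.3 Å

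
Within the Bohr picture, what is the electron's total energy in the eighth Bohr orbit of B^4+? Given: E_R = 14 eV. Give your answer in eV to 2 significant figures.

-5.5 eV

E_n = −E_R·Z²/n² = −14 × 5²/8² = -5.5 eV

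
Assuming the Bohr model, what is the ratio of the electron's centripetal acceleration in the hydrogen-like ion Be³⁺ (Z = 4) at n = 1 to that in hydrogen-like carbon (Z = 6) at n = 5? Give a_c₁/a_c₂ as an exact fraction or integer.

5000/27

a_c ∝ Z^3 · n^-4
a_c₁/a_c₂ = (4/6)^3 · (1/5)^-4 = 5000/27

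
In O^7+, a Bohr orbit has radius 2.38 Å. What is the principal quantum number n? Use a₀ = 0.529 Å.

6

r_n = n²a₀/Z ⇒ n² = rZ/a₀ = 2.38 × 8 / 0.529 ≈ 35.99
n = 6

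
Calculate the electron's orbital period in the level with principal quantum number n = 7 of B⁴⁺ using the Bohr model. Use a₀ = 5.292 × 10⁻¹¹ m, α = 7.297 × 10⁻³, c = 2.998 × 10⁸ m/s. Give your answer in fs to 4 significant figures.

r = n²a₀/Z = 7²·5.292 × 10⁻¹¹/5 = 5.186 × 10⁻¹⁰ m
v = Zαc/n = 5·0.007297·2.998 × 10⁸/7 = 1.563 × 10⁶ m/s
T = 2πr/v = 2.085 × 10⁻¹⁵ s = 2.085 fs

2.085 fs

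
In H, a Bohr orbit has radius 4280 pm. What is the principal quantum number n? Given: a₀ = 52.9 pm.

r_n = n²a₀/Z ⇒ n² = rZ/a₀ = 4280 × 1 / 52.9 ≈ 80.91
n = 9

9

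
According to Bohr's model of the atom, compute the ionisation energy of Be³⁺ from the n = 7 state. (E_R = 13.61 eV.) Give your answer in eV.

E_n = −E_R·Z²/n² = −13.61 × 4²/7² eV = -4.444 eV
Ionisation energy = −E_n = 4.444 eV

4.444 eV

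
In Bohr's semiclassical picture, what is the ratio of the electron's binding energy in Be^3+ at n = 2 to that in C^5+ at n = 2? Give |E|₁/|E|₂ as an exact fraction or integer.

|E| ∝ Z^2 · n^-2
|E|₁/|E|₂ = (4/6)^2 · (2/2)^-2 = 4/9

4/9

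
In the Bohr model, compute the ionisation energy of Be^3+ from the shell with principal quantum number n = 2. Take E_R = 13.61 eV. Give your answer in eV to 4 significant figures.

54.44 eV

E_n = −E_R·Z²/n² = −13.61 × 4²/2² eV = -54.44 eV
Ionisation energy = −E_n = 54.44 eV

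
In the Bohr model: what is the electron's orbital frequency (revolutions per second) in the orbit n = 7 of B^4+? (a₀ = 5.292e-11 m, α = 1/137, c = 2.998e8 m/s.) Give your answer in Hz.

4.797e14 Hz

r = n²a₀/Z = 5.186e-10 m, v = Zαc/n = 1.563e6 m/s
f = v/(2πr) = 4.797e14 Hz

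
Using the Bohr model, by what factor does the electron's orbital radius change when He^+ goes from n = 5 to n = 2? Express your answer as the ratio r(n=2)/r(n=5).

4/25

r ∝ Z^-1 · n^2; with Z fixed, r ∝ n^2.
r(n=2)/r(n=5) = (2/5)^2 = 4/25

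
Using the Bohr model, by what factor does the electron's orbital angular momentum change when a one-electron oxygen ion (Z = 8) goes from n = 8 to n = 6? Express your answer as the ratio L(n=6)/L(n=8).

3/4

L = nℏ depends only on n, so L ∝ n.
L(n=6)/L(n=8) = (6/8)^1 = 3/4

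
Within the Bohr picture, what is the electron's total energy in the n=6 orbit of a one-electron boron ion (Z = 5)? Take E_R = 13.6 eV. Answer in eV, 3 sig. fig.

E_n = −E_R·Z²/n² = −13.6 × 5²/6² = -9.44 eV

-9.44 eV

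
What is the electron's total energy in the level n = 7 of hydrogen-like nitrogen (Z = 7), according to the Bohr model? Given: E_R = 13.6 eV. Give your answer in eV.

-13.6 eV

E_n = −E_R·Z²/n² = −13.6 × 7²/7² = -13.6 eV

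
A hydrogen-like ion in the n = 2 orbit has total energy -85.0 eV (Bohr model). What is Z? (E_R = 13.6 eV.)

5

E_n = −E_R Z²/n² ⇒ Z² = −E_n n²/E_R = 85.0 × 2² / 13.6 ≈ 25.00
Z = 5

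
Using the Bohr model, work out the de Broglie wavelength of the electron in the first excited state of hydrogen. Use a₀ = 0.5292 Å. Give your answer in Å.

The Bohr quantisation condition is nλ = 2πr_n.
r_n = n²a₀/Z = 2.117 Å
λ = 2πr_n/n = 2π·2.117/2 = 6.650 Å

6.650 Å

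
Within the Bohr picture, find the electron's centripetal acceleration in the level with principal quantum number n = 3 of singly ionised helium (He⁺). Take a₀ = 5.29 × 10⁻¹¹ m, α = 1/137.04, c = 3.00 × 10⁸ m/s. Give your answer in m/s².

8.95 × 10²¹ m/s²

r = n²a₀/Z = 2.38 × 10⁻¹⁰ m, v = Zαc/n = 1.46 × 10⁶ m/s
a = v²/r = (1.46 × 10⁶)² / 2.38 × 10⁻¹⁰ = 8.95 × 10²¹ m/s²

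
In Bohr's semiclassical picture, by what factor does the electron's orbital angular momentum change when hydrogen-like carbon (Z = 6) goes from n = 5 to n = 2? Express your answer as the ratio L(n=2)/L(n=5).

2/5

L = nℏ depends only on n, so L ∝ n.
L(n=2)/L(n=5) = (2/5)^1 = 2/5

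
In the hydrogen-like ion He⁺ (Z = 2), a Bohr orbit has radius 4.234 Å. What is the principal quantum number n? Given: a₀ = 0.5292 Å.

r_n = n²a₀/Z ⇒ n² = rZ/a₀ = 4.234 × 2 / 0.5292 ≈ 16.00
n = 4

4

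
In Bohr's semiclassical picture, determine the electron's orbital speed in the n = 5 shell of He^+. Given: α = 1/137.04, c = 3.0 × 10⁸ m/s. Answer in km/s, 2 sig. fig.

880 km/s

v_n = Zαc/n = 2 × 0.0073 × 3.0 × 10⁸ / 5
    = 880 km/s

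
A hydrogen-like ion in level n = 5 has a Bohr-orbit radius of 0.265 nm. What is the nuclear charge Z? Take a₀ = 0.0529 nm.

r_n = n²a₀/Z ⇒ Z = n²a₀/r = 5² × 0.0529 / 0.265 ≈ 4.99
Z = 5

5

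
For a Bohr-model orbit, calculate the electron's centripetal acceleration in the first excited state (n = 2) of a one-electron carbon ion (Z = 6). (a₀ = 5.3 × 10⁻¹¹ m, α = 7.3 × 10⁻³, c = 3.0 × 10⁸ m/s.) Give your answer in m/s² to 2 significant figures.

1.2 × 10²⁴ m/s²

r = n²a₀/Z = 3.5 × 10⁻¹¹ m, v = Zαc/n = 6.6 × 10⁶ m/s
a = v²/r = (6.6 × 10⁶)² / 3.5 × 10⁻¹¹ = 1.2 × 10²⁴ m/s²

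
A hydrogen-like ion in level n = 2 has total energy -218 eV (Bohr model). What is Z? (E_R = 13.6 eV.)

E_n = −E_R Z²/n² ⇒ Z² = −E_n n²/E_R = 218 × 2² / 13.6 ≈ 64.12
Z = 8

8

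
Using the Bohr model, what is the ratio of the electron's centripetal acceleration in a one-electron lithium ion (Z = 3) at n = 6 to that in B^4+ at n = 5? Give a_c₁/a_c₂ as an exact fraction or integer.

a_c ∝ Z^3 · n^-4
a_c₁/a_c₂ = (3/5)^3 · (6/5)^-4 = 5/48

5/48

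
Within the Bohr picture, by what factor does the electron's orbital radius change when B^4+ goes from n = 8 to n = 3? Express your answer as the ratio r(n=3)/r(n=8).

9/64

r ∝ Z^-1 · n^2; with Z fixed, r ∝ n^2.
r(n=3)/r(n=8) = (3/8)^2 = 9/64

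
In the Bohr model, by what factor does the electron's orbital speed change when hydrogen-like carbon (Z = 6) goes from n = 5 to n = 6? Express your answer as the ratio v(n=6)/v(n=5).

v ∝ Z^1 · n^-1; with Z fixed, v ∝ n^-1.
v(n=6)/v(n=5) = (6/5)^-1 = 5/6

5/6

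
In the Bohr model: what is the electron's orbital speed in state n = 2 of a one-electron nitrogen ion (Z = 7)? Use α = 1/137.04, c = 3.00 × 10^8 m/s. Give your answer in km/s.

v_n = Zαc/n = 7 × 0.00730 × 3.00 × 10^8 / 2
    = 7660 km/s

7660 km/s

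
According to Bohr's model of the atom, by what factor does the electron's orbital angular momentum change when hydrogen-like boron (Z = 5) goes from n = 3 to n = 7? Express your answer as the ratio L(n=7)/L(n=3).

7/3

L = nℏ depends only on n, so L ∝ n.
L(n=7)/L(n=3) = (7/3)^1 = 7/3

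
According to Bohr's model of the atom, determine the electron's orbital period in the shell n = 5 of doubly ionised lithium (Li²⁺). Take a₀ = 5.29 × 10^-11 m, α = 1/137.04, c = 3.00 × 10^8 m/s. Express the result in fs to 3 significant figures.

r = n²a₀/Z = 5²·5.29 × 10^-11/3 = 4.41 × 10^-10 m
v = Zαc/n = 3·0.00730·3.00 × 10^8/5 = 1.31 × 10^6 m/s
T = 2πr/v = 2.11 × 10^-15 s = 2.11 fs

2.11 fs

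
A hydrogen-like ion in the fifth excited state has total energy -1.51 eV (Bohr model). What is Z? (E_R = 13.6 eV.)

2

E_n = −E_R Z²/n² ⇒ Z² = −E_n n²/E_R = 1.51 × 6² / 13.6 ≈ 4.00
Z = 2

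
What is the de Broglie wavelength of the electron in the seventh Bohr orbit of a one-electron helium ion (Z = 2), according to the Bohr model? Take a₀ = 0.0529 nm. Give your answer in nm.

1.16 nm

The Bohr quantisation condition is nλ = 2πr_n.
r_n = n²a₀/Z = 1.30 nm
λ = 2πr_n/n = 2π·1.30/7 = 1.16 nm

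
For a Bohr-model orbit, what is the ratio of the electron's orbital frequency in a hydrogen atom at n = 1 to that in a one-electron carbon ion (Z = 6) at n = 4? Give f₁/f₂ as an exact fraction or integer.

f ∝ Z^2 · n^-3
f₁/f₂ = (1/6)^2 · (1/4)^-3 = 16/9

16/9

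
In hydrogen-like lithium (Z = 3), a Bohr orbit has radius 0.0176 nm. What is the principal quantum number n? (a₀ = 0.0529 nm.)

r_n = n²a₀/Z ⇒ n² = rZ/a₀ = 0.0176 × 3 / 0.0529 ≈ 1.00
n = 1

1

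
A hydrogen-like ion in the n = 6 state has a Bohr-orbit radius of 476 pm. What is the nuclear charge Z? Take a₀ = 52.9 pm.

r_n = n²a₀/Z ⇒ Z = n²a₀/r = 6² × 52.9 / 476 ≈ 4.00
Z = 4

4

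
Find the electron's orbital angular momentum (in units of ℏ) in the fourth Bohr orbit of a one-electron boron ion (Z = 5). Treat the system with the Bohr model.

4

L_n = nℏ, so L/ℏ = n = 4.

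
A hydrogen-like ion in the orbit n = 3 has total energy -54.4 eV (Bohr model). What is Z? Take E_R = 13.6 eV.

6

E_n = −E_R Z²/n² ⇒ Z² = −E_n n²/E_R = 54.4 × 3² / 13.6 ≈ 36.00
Z = 6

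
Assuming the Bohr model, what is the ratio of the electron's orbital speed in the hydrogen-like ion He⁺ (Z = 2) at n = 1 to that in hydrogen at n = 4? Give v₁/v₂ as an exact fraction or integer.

8

v ∝ Z^1 · n^-1
v₁/v₂ = (2/1)^1 · (1/4)^-1 = 8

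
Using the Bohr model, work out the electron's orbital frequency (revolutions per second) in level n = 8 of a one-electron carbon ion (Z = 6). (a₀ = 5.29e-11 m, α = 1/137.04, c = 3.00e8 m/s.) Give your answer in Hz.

4.63e14 Hz

r = n²a₀/Z = 5.64e-10 m, v = Zαc/n = 1.64e6 m/s
f = v/(2πr) = 4.63e14 Hz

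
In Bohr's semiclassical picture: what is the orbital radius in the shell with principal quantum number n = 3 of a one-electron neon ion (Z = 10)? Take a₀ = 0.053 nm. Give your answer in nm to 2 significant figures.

0.048 nm

r_n = n²a₀/Z = 3² × 0.053 / 10
    = 9 × 0.053 / 10 = 0.048 nm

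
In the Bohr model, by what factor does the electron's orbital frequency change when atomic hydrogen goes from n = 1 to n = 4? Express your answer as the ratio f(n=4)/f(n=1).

f ∝ Z^2 · n^-3; with Z fixed, f ∝ n^-3.
f(n=4)/f(n=1) = (4/1)^-3 = 1/64

1/64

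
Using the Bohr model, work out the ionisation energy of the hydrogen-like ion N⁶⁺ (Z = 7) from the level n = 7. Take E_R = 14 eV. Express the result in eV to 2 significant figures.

14 eV

E_n = −E_R·Z²/n² = −14 × 7²/7² eV = -14 eV
Ionisation energy = −E_n = 14 eV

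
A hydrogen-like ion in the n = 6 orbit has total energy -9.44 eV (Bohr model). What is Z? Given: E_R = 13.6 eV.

5

E_n = −E_R Z²/n² ⇒ Z² = −E_n n²/E_R = 9.44 × 6² / 13.6 ≈ 24.99
Z = 5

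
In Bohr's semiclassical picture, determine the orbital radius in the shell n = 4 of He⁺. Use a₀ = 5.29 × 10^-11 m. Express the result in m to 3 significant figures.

r_n = n²a₀/Z = 4² × 5.29 × 10^-11 / 2
    = 16 × 5.29 × 10^-11 / 2 = 4.23 × 10^-10 m

4.23 × 10^-10 m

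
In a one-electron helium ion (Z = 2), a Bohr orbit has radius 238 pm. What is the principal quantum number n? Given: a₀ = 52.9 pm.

r_n = n²a₀/Z ⇒ n² = rZ/a₀ = 238 × 2 / 52.9 ≈ 9.00
n = 3

3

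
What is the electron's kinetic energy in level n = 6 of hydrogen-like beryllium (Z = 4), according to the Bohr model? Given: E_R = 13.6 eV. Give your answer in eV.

6.04 eV

For a Coulomb orbit the virial theorem gives K = −E_n.
E_n = −E_R·Z²/n², so K = E_R·Z²/n² = 13.6 × 4²/6² = 6.04 eV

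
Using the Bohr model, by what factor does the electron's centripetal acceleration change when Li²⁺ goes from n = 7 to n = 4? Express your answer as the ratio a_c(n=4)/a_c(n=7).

2401/256

a_c ∝ Z^3 · n^-4; with Z fixed, a_c ∝ n^-4.
a_c(n=4)/a_c(n=7) = (4/7)^-4 = 2401/256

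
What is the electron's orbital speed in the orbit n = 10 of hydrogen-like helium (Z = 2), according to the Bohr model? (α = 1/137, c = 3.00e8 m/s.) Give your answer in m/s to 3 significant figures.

v_n = Zαc/n = 2 × 0.00730 × 3.00e8 / 10
    = 4.38e5 m/s

4.38e5 m/s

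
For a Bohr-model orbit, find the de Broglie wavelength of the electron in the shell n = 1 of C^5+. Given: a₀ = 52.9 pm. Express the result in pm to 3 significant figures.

55.4 pm

The Bohr quantisation condition is nλ = 2πr_n.
r_n = n²a₀/Z = 8.82 pm
λ = 2πr_n/n = 2π·8.82/1 = 55.4 pm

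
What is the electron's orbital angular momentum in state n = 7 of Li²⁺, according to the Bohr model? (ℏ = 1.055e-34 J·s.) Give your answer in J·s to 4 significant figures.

L_n = nℏ = 7 × 1.055e-34 = 7.385e-34 J·s

7.385e-34 J·s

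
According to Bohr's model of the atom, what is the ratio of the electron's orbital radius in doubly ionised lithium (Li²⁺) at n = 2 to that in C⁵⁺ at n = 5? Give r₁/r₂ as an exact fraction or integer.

r ∝ Z^-1 · n^2
r₁/r₂ = (3/6)^-1 · (2/5)^2 = 8/25

8/25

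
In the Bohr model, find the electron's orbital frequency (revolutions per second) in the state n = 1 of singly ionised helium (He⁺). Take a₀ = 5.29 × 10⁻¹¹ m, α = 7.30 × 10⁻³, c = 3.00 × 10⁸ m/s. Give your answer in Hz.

2.64 × 10¹⁶ Hz

r = n²a₀/Z = 2.65 × 10⁻¹¹ m, v = Zαc/n = 4.38 × 10⁶ m/s
f = v/(2πr) = 2.64 × 10¹⁶ Hz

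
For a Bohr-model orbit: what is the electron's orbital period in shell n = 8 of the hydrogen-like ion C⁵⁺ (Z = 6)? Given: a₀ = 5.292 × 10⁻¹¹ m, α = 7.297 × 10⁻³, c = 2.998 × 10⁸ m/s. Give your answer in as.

r = n²a₀/Z = 8²·5.292 × 10⁻¹¹/6 = 5.645 × 10⁻¹⁰ m
v = Zαc/n = 6·0.007297·2.998 × 10⁸/8 = 1.641 × 10⁶ m/s
T = 2πr/v = 2.162 × 10⁻¹⁵ s = 2162 as

2162 as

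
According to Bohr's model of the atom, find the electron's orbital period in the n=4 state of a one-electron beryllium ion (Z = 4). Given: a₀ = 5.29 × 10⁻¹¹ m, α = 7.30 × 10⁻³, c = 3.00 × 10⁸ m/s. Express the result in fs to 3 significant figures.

0.607 fs

r = n²a₀/Z = 4²·5.29 × 10⁻¹¹/4 = 2.12 × 10⁻¹⁰ m
v = Zαc/n = 4·0.00730·3.00 × 10⁸/4 = 2.19 × 10⁶ m/s
T = 2πr/v = 6.07 × 10⁻¹⁶ s = 0.607 fs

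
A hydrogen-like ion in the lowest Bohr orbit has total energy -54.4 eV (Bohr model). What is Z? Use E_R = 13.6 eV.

E_n = −E_R Z²/n² ⇒ Z² = −E_n n²/E_R = 54.4 × 1² / 13.6 ≈ 4.00
Z = 2

2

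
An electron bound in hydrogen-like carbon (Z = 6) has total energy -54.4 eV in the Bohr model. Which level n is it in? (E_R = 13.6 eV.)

3

E_n = −E_R Z²/n² ⇒ n² = E_R Z²/(−E_n) = 13.6 × 6² / 54.4 ≈ 9.00
n = 3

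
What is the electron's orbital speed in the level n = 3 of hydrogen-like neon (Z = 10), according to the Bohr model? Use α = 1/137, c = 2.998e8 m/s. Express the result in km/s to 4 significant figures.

7294 km/s

v_n = Zαc/n = 10 × 0.007299 × 2.998e8 / 3
    = 7294 km/s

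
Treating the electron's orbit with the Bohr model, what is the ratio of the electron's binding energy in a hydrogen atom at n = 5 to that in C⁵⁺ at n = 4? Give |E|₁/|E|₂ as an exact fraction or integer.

|E| ∝ Z^2 · n^-2
|E|₁/|E|₂ = (1/6)^2 · (5/4)^-2 = 4/225

4/225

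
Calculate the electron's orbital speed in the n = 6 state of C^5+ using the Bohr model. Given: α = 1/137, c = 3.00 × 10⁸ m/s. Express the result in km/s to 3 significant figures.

2190 km/s

v_n = Zαc/n = 6 × 0.00730 × 3.00 × 10⁸ / 6
    = 2190 km/s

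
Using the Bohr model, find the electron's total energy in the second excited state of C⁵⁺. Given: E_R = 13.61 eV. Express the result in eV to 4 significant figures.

-54.44 eV

E_n = −E_R·Z²/n² = −13.61 × 6²/3² = -54.44 eV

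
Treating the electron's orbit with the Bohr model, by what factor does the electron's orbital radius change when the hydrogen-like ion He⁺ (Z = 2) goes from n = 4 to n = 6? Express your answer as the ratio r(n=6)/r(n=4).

r ∝ Z^-1 · n^2; with Z fixed, r ∝ n^2.
r(n=6)/r(n=4) = (6/4)^2 = 9/4

9/4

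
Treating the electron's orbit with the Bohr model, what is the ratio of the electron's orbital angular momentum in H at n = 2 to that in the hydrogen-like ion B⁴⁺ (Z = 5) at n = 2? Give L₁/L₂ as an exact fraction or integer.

L = nℏ is independent of Z.
L₁/L₂ = n₁/n₂ = 2/2 = 1

1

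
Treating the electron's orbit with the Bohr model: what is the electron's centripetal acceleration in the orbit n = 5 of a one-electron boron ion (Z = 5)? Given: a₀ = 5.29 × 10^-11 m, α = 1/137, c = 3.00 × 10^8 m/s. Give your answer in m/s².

r = n²a₀/Z = 2.64 × 10^-10 m, v = Zαc/n = 2.19 × 10^6 m/s
a = v²/r = (2.19 × 10^6)² / 2.64 × 10^-10 = 1.81 × 10^22 m/s²

1.81 × 10^22 m/s²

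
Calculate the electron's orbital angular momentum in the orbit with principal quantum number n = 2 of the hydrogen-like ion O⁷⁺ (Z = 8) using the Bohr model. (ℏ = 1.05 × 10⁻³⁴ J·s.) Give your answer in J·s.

2.10 × 10⁻³⁴ J·s

L_n = nℏ = 2 × 1.05 × 10⁻³⁴ = 2.10 × 10⁻³⁴ J·s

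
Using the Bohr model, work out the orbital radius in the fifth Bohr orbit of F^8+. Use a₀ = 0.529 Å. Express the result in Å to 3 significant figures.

1.47 Å

r_n = n²a₀/Z = 5² × 0.529 / 9
    = 25 × 0.529 / 9 = 1.47 Å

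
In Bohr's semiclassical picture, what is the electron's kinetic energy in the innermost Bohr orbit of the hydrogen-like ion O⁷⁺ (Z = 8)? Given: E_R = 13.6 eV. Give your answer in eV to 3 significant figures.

870 eV

For a Coulomb orbit the virial theorem gives K = −E_n.
E_n = −E_R·Z²/n², so K = E_R·Z²/n² = 13.6 × 8²/1² = 870 eV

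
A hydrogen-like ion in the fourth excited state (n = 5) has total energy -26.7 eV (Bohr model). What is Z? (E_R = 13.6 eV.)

7

E_n = −E_R Z²/n² ⇒ Z² = −E_n n²/E_R = 26.7 × 5² / 13.6 ≈ 49.08
Z = 7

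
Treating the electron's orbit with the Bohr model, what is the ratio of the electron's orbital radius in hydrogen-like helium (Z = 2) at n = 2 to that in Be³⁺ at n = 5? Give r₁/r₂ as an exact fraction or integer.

8/25

r ∝ Z^-1 · n^2
r₁/r₂ = (2/4)^-1 · (2/5)^2 = 8/25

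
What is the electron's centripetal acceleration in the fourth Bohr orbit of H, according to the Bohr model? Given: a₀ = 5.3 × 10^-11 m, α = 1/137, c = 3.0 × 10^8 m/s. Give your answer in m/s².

r = n²a₀/Z = 8.5 × 10^-10 m, v = Zαc/n = 5.5 × 10^5 m/s
a = v²/r = (5.5 × 10^5)² / 8.5 × 10^-10 = 3.5 × 10^20 m/s²

3.5 × 10^20 m/s²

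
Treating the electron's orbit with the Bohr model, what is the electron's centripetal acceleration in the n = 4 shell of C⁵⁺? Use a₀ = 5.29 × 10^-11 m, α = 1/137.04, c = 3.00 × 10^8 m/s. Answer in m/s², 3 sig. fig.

r = n²a₀/Z = 1.41 × 10^-10 m, v = Zαc/n = 3.28 × 10^6 m/s
a = v²/r = (3.28 × 10^6)² / 1.41 × 10^-10 = 7.64 × 10^22 m/s²

7.64 × 10^22 m/s²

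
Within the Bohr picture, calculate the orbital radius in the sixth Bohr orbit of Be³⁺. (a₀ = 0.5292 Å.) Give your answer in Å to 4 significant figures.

r_n = n²a₀/Z = 6² × 0.5292 / 4
    = 36 × 0.5292 / 4 = 4.763 Å

4.763 Å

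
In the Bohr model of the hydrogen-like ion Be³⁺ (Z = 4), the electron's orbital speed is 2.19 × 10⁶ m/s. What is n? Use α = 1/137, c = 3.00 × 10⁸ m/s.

4

v_n = Zαc/n ⇒ n = Zαc/v = 4 × 0.00730 × 3.00 × 10⁸ / 2.19 × 10⁶ ≈ 4.00
n = 4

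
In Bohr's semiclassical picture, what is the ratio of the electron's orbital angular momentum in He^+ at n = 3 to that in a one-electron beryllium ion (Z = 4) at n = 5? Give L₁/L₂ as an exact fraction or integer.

L = nℏ is independent of Z.
L₁/L₂ = n₁/n₂ = 3/5 = 3/5

3/5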